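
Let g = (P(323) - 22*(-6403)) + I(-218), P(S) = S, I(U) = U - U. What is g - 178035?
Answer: -36846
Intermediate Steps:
I(U) = 0
g = 141189 (g = (323 - 22*(-6403)) + 0 = (323 + 140866) + 0 = 141189 + 0 = 141189)
g - 178035 = 141189 - 178035 = -36846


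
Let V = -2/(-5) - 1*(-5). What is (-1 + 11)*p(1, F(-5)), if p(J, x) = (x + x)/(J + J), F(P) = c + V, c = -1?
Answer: 44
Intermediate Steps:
V = 27/5 (V = -2*(-1/5) + 5 = 2/5 + 5 = 27/5 ≈ 5.4000)
F(P) = 22/5 (F(P) = -1 + 27/5 = 22/5)
p(J, x) = x/J (p(J, x) = (2*x)/((2*J)) = (2*x)*(1/(2*J)) = x/J)
(-1 + 11)*p(1, F(-5)) = (-1 + 11)*((22/5)/1) = 10*((22/5)*1) = 10*(22/5) = 44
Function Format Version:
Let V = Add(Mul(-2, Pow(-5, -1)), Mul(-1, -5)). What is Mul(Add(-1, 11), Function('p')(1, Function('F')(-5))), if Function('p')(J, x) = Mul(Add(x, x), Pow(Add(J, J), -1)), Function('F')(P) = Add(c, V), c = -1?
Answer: 44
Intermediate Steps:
V = Rational(27, 5) (V = Add(Mul(-2, Rational(-1, 5)), 5) = Add(Rational(2, 5), 5) = Rational(27, 5) ≈ 5.4000)
Function('F')(P) = Rational(22, 5) (Function('F')(P) = Add(-1, Rational(27, 5)) = Rational(22, 5))
Function('p')(J, x) = Mul(x, Pow(J, -1)) (Function('p')(J, x) = Mul(Mul(2, x), Pow(Mul(2, J), -1)) = Mul(Mul(2, x), Mul(Rational(1, 2), Pow(J, -1))) = Mul(x, Pow(J, -1)))
Mul(Add(-1, 11), Function('p')(1, Function('F')(-5))) = Mul(Add(-1, 11), Mul(Rational(22, 5), Pow(1, -1))) = Mul(10, Mul(Rational(22, 5), 1)) = Mul(10, Rational(22, 5)) = 44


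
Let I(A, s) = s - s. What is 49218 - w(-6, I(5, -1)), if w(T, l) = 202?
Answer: 49016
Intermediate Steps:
I(A, s) = 0
49218 - w(-6, I(5, -1)) = 49218 - 1*202 = 49218 - 202 = 49016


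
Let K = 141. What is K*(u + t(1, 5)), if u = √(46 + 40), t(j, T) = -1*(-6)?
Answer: 846 + 141*√86 ≈ 2153.6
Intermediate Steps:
t(j, T) = 6
u = √86 ≈ 9.2736
K*(u + t(1, 5)) = 141*(√86 + 6) = 141*(6 + √86) = 846 + 141*√86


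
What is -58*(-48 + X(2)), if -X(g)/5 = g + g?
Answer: 3944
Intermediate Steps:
X(g) = -10*g (X(g) = -5*(g + g) = -10*g)
-58*(-48 + X(2)) = -58*(-48 - 10*2) = -58*(-48 - 20) = -58*(-68) = 3944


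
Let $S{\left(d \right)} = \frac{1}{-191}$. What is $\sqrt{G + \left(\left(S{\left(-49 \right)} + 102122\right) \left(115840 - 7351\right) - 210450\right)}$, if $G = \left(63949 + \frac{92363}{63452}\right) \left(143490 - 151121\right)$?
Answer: $\frac{\sqrt{388892982915245606570501}}{6059666} \approx 1.0291 \cdot 10^{5}$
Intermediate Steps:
$S{\left(d \right)} = - \frac{1}{191}$
$G = - \frac{30964952077241}{63452}$ ($G = \left(63949 + 92363 \cdot \frac{1}{63452}\right) \left(-7631\right) = \left(63949 + \frac{92363}{63452}\right) \left(-7631\right) = \frac{4057784311}{63452} \left(-7631\right) = - \frac{30964952077241}{63452} \approx -4.8801 \cdot 10^{8}$)
$\sqrt{G + \left(\left(S{\left(-49 \right)} + 102122\right) \left(115840 - 7351\right) - 210450\right)} = \sqrt{- \frac{30964952077241}{63452} - \left(210450 - \left(- \frac{1}{191} + 102122\right) \left(115840 - 7351\right)\right)} = \sqrt{- \frac{30964952077241}{63452} + \left(\frac{19505301}{191} \cdot 108489 - 210450\right)} = \sqrt{- \frac{30964952077241}{63452} + \left(\frac{2116110600189}{191} - 210450\right)} = \sqrt{- \frac{30964952077241}{63452} + \frac{2116070404239}{191}} = \sqrt{\frac{128354593443019997}{12119332}} = \frac{\sqrt{388892982915245606570501}}{6059666}$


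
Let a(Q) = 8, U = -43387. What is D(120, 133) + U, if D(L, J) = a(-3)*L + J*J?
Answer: -24738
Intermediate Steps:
D(L, J) = J² + 8*L (D(L, J) = 8*L + J*J = 8*L + J² = J² + 8*L)
D(120, 133) + U = (133² + 8*120) - 43387 = (17689 + 960) - 43387 = 18649 - 43387 = -24738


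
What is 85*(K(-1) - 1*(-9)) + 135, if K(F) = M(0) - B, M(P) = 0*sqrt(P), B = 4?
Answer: 560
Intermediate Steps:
M(P) = 0
K(F) = -4 (K(F) = 0 - 1*4 = 0 - 4 = -4)
85*(K(-1) - 1*(-9)) + 135 = 85*(-4 - 1*(-9)) + 135 = 85*(-4 + 9) + 135 = 85*5 + 135 = 425 + 135 = 560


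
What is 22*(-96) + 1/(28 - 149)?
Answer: -255553/121 ≈ -2112.0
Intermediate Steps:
22*(-96) + 1/(28 - 149) = -2112 + 1/(-121) = -2112 - 1/121 = -255553/121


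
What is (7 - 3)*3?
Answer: 12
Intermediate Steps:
(7 - 3)*3 = 4*3 = 12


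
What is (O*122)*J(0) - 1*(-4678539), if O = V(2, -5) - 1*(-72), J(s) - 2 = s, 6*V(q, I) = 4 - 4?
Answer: 4696107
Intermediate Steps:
V(q, I) = 0 (V(q, I) = (4 - 4)/6 = (⅙)*0 = 0)
J(s) = 2 + s
O = 72 (O = 0 - 1*(-72) = 0 + 72 = 72)
(O*122)*J(0) - 1*(-4678539) = (72*122)*(2 + 0) - 1*(-4678539) = 8784*2 + 4678539 = 17568 + 4678539 = 4696107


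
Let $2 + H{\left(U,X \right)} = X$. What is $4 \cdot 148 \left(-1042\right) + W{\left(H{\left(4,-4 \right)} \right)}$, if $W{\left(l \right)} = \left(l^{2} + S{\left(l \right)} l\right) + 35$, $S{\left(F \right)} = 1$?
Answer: $-616799$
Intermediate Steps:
$H{\left(U,X \right)} = -2 + X$
$W{\left(l \right)} = 35 + l + l^{2}$ ($W{\left(l \right)} = \left(l^{2} + 1 l\right) + 35 = \left(l^{2} + l\right) + 35 = \left(l + l^{2}\right) + 35 = 35 + l + l^{2}$)
$4 \cdot 148 \left(-1042\right) + W{\left(H{\left(4,-4 \right)} \right)} = 4 \cdot 148 \left(-1042\right) + \left(35 - 6 + \left(-2 - 4\right)^{2}\right) = 592 \left(-1042\right) + \left(35 - 6 + \left(-6\right)^{2}\right) = -616864 + \left(35 - 6 + 36\right) = -616864 + 65 = -616799$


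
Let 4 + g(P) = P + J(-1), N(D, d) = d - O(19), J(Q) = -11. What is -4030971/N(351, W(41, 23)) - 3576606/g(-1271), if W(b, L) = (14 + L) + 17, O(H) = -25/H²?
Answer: -900775195176/12550717 ≈ -71771.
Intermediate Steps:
O(H) = -25/H²
W(b, L) = 31 + L
N(D, d) = 25/361 + d (N(D, d) = d - (-25)/19² = d - (-25)/361 = d - 1*(-25/361) = d + 25/361 = 25/361 + d)
g(P) = -15 + P (g(P) = -4 + (P - 11) = -4 + (-11 + P) = -15 + P)
-4030971/N(351, W(41, 23)) - 3576606/g(-1271) = -4030971/(25/361 + (31 + 23)) - 3576606/(-15 - 1271) = -4030971/(25/361 + 54) - 3576606/(-1286) = -4030971/19519/361 - 3576606*(-1/1286) = -4030971*361/19519 + 1788303/643 = -1455180531/19519 + 1788303/643 = -900775195176/12550717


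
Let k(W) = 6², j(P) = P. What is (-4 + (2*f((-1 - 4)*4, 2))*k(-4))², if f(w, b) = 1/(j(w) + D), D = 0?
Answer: 1444/25 ≈ 57.760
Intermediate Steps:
k(W) = 36
f(w, b) = 1/w (f(w, b) = 1/(w + 0) = 1/w)
(-4 + (2*f((-1 - 4)*4, 2))*k(-4))² = (-4 + (2/(((-1 - 4)*4)))*36)² = (-4 + (2/((-5*4)))*36)² = (-4 + (2/(-20))*36)² = (-4 + (2*(-1/20))*36)² = (-4 - ⅒*36)² = (-4 - 18/5)² = (-38/5)² = 1444/25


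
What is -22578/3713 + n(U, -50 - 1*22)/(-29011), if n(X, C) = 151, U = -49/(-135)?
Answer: -655571021/107717843 ≈ -6.0860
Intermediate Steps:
U = 49/135 (U = -49*(-1/135) = 49/135 ≈ 0.36296)
-22578/3713 + n(U, -50 - 1*22)/(-29011) = -22578/3713 + 151/(-29011) = -22578*1/3713 + 151*(-1/29011) = -22578/3713 - 151/29011 = -655571021/107717843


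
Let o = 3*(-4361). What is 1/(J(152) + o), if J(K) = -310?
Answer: -1/13393 ≈ -7.4666e-5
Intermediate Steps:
o = -13083
1/(J(152) + o) = 1/(-310 - 13083) = 1/(-13393) = -1/13393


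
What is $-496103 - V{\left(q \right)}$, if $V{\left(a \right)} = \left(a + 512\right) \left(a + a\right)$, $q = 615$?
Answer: $-1882313$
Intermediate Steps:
$V{\left(a \right)} = 2 a \left(512 + a\right)$ ($V{\left(a \right)} = \left(512 + a\right) 2 a = 2 a \left(512 + a\right)$)
$-496103 - V{\left(q \right)} = -496103 - 2 \cdot 615 \left(512 + 615\right) = -496103 - 2 \cdot 615 \cdot 1127 = -496103 - 1386210 = -1882313$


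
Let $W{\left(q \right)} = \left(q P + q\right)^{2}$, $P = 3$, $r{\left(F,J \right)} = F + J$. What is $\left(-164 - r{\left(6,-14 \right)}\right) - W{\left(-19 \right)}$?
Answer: $-5932$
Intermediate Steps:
$W{\left(q \right)} = 16 q^{2}$ ($W{\left(q \right)} = \left(q 3 + q\right)^{2} = \left(3 q + q\right)^{2} = \left(4 q\right)^{2} = 16 q^{2}$)
$\left(-164 - r{\left(6,-14 \right)}\right) - W{\left(-19 \right)} = \left(-164 - \left(6 - 14\right)\right) - 16 \left(-19\right)^{2} = \left(-164 - -8\right) - 16 \cdot 361 = \left(-164 + 8\right) - 5776 = -156 - 5776 = -5932$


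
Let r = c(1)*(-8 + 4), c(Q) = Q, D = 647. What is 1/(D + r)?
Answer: 1/643 ≈ 0.0015552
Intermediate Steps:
r = -4 (r = 1*(-8 + 4) = 1*(-4) = -4)
1/(D + r) = 1/(647 - 4) = 1/643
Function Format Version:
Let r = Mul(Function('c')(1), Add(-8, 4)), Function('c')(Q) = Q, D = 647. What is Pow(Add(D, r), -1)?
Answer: Rational(1, 643) ≈ 0.0015552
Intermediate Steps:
r = -4 (r = Mul(1, Add(-8, 4)) = Mul(1, -4) = -4)
Pow(Add(D, r), -1) = Pow(Add(647, -4), -1) = Pow(643, -1) = Rational(1, 643)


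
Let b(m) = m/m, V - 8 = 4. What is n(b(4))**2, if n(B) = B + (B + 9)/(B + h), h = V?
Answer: 529/169 ≈ 3.1302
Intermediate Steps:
V = 12 (V = 8 + 4 = 12)
h = 12
b(m) = 1
n(B) = B + (9 + B)/(12 + B) (n(B) = B + (B + 9)/(B + 12) = B + (9 + B)/(12 + B))
n(b(4))**2 = ((9 + 1**2 + 13*1)/(12 + 1))**2 = ((9 + 1 + 13)/13)**2 = ((1/13)*23)**2 = (23/13)**2 = 529/169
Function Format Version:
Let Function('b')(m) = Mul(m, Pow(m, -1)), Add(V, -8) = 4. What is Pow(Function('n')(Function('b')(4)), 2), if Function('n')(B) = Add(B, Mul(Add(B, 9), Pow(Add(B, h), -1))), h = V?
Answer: Rational(529, 169) ≈ 3.1302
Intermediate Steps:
V = 12 (V = Add(8, 4) = 12)
h = 12
Function('b')(m) = 1
Function('n')(B) = Add(B, Mul(Pow(Add(12, B), -1), Add(9, B))) (Function('n')(B) = Add(B, Mul(Add(B, 9), Pow(Add(B, 12), -1))) = Add(B, Mul(Add(9, B), Pow(Add(12, B), -1))) = Add(B, Mul(Pow(Add(12, B), -1), Add(9, B))))
Pow(Function('n')(Function('b')(4)), 2) = Pow(Mul(Pow(Add(12, 1), -1), Add(9, Pow(1, 2), Mul(13, 1))), 2) = Pow(Mul(Pow(13, -1), Add(9, 1, 13)), 2) = Pow(Mul(Rational(1, 13), 23), 2) = Pow(Rational(23, 13), 2) = Rational(529, 169)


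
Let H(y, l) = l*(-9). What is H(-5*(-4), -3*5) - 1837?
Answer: -1702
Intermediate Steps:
H(y, l) = -9*l
H(-5*(-4), -3*5) - 1837 = -(-27)*5 - 1837 = -9*(-15) - 1837 = 135 - 1837 = -1702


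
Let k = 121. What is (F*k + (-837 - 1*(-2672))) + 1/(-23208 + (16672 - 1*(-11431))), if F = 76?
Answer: 53996746/4895 ≈ 11031.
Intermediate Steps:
(F*k + (-837 - 1*(-2672))) + 1/(-23208 + (16672 - 1*(-11431))) = (76*121 + (-837 - 1*(-2672))) + 1/(-23208 + (16672 - 1*(-11431))) = (9196 + (-837 + 2672)) + 1/(-23208 + (16672 + 11431)) = (9196 + 1835) + 1/(-23208 + 28103) = 11031 + 1/4895 = 53996746/4895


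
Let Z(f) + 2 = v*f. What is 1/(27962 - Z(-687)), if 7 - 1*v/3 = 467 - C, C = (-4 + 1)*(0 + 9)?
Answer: -1/975743 ≈ -1.0249e-6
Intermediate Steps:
C = -27 (C = -3*9 = -27)
v = -1461 (v = 21 - 3*(467 - 1*(-27)) = 21 - 3*(467 + 27) = 21 - 3*494 = 21 - 1482 = -1461)
Z(f) = -2 - 1461*f
1/(27962 - Z(-687)) = 1/(27962 - (-2 - 1461*(-687))) = 1/(27962 - (-2 + 1003707)) = 1/(27962 - 1*1003705) = 1/(27962 - 1003705) = 1/(-975743) = -1/975743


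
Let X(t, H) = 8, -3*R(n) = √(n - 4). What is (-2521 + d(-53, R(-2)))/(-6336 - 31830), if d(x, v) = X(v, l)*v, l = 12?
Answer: 2521/38166 + 4*I*√6/57249 ≈ 0.066054 + 0.00017115*I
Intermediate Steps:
R(n) = -√(-4 + n)/3 (R(n) = -√(n - 4)/3 = -√(-4 + n)/3)
d(x, v) = 8*v
(-2521 + d(-53, R(-2)))/(-6336 - 31830) = (-2521 + 8*(-√(-4 - 2)/3))/(-6336 - 31830) = (-2521 + 8*(-I*√6/3))/(-38166) = (-2521 + 8*(-I*√6/3))*(-1/38166) = (-2521 - 8*I*√6/3)*(-1/38166) = 2521/38166 + 4*I*√6/57249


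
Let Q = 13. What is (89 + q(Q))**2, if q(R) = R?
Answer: 10404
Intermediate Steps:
(89 + q(Q))**2 = (89 + 13)**2 = 102**2 = 10404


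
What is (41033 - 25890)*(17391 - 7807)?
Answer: 145130512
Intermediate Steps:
(41033 - 25890)*(17391 - 7807) = 15143*9584 = 145130512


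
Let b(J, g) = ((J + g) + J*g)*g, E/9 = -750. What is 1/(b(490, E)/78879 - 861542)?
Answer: -26293/15196563806 ≈ -1.7302e-6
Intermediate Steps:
E = -6750 (E = 9*(-750) = -6750)
b(J, g) = g*(J + g + J*g) (b(J, g) = (J + g + J*g)*g = g*(J + g + J*g))
1/(b(490, E)/78879 - 861542) = 1/(-6750*(490 - 6750 + 490*(-6750))/78879 - 861542) = 1/(-6750*(490 - 6750 - 3307500)*(1/78879) - 861542) = 1/(-6750*(-3313760)*(1/78879) - 861542) = 1/(22367880000*(1/78879) - 861542) = 1/(7455960000/26293 - 861542) = 1/(-15196563806/26293) = -26293/15196563806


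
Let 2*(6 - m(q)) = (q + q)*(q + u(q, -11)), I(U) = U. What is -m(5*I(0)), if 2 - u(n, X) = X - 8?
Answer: -6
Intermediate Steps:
u(n, X) = 10 - X (u(n, X) = 2 - (X - 8) = 2 - (-8 + X) = 2 + (8 - X) = 10 - X)
m(q) = 6 - q*(21 + q) (m(q) = 6 - (q + q)*(q + (10 - 1*(-11)))/2 = 6 - 2*q*(q + (10 + 11))/2 = 6 - 2*q*(q + 21)/2 = 6 - 2*q*(21 + q)/2 = 6 - q*(21 + q))
-m(5*I(0)) = -(6 - (5*0)² - 105*0) = -(6 - 1*0² - 21*0) = -(6 - 1*0 + 0) = -(6 + 0 + 0) = -1*6 = -6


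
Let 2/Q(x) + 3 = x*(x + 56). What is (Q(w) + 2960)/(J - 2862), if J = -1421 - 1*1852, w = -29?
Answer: -1163279/2411055 ≈ -0.48248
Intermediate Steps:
Q(x) = 2/(-3 + x*(56 + x)) (Q(x) = 2/(-3 + x*(x + 56)) = 2/(-3 + x*(56 + x)))
J = -3273 (J = -1421 - 1852 = -3273)
(Q(w) + 2960)/(J - 2862) = (2/(-3 + (-29)**2 + 56*(-29)) + 2960)/(-3273 - 2862) = (2/(-3 + 841 - 1624) + 2960)/(-6135) = (2/(-786) + 2960)*(-1/6135) = (2*(-1/786) + 2960)*(-1/6135) = (-1/393 + 2960)*(-1/6135) = (1163279/393)*(-1/6135) = -1163279/2411055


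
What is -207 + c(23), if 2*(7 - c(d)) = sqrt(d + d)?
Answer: -200 - sqrt(46)/2 ≈ -203.39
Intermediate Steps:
c(d) = 7 - sqrt(2)*sqrt(d)/2 (c(d) = 7 - sqrt(d + d)/2 = 7 - sqrt(2)*sqrt(d)/2)
-207 + c(23) = -207 + (7 - sqrt(2)*sqrt(23)/2) = -207 + (7 - sqrt(46)/2) = -200 - sqrt(46)/2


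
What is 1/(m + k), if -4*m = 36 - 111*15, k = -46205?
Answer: -4/183191 ≈ -2.1835e-5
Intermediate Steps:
m = 1629/4 (m = -(36 - 111*15)/4 = -(36 - 1665)/4 = -1/4*(-1629) = 1629/4 ≈ 407.25)
1/(m + k) = 1/(1629/4 - 46205) = 1/(-183191/4) = -4/183191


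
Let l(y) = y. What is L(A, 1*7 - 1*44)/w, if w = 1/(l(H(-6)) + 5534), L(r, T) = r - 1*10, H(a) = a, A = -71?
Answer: -447768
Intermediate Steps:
L(r, T) = -10 + r (L(r, T) = r - 10 = -10 + r)
w = 1/5528 (w = 1/(-6 + 5534) = 1/5528 ≈ 0.00018090)
L(A, 1*7 - 1*44)/w = (-10 - 71)/(1/5528) = -81*5528 = -447768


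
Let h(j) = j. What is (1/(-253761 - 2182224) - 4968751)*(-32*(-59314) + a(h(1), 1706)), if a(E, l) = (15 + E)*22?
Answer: -1531857295623388160/162399 ≈ -9.4327e+12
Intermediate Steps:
a(E, l) = 330 + 22*E
(1/(-253761 - 2182224) - 4968751)*(-32*(-59314) + a(h(1), 1706)) = (1/(-253761 - 2182224) - 4968751)*(-32*(-59314) + (330 + 22*1)) = (1/(-2435985) - 4968751)*(1898048 + (330 + 22)) = (-1/2435985 - 4968751)*(1898048 + 352) = -12103802904736/2435985*1898400 = -1531857295623388160/162399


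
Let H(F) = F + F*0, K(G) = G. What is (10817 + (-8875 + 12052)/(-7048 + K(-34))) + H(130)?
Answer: 77523477/7082 ≈ 10947.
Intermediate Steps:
H(F) = F (H(F) = F + 0 = F)
(10817 + (-8875 + 12052)/(-7048 + K(-34))) + H(130) = (10817 + (-8875 + 12052)/(-7048 - 34)) + 130 = (10817 + 3177/(-7082)) + 130 = (10817 + 3177*(-1/7082)) + 130 = (10817 - 3177/7082) + 130 = 76602817/7082 + 130 = 77523477/7082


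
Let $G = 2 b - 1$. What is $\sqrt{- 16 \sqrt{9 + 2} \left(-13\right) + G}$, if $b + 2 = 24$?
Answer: $\sqrt{43 + 208 \sqrt{11}} \approx 27.071$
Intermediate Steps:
$b = 22$ ($b = -2 + 24 = 22$)
$G = 43$ ($G = 2 \cdot 22 - 1 = 44 - 1 = 43$)
$\sqrt{- 16 \sqrt{9 + 2} \left(-13\right) + G} = \sqrt{- 16 \sqrt{9 + 2} \left(-13\right) + 43} = \sqrt{- 16 \sqrt{11} \left(-13\right) + 43} = \sqrt{208 \sqrt{11} + 43} = \sqrt{43 + 208 \sqrt{11}}$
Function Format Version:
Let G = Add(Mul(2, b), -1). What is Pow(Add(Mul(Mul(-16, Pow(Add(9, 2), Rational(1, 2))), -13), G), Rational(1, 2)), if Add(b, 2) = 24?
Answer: Pow(Add(43, Mul(208, Pow(11, Rational(1, 2)))), Rational(1, 2)) ≈ 27.071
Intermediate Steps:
b = 22 (b = Add(-2, 24) = 22)
G = 43 (G = Add(Mul(2, 22), -1) = Add(44, -1) = 43)
Pow(Add(Mul(Mul(-16, Pow(Add(9, 2), Rational(1, 2))), -13), G), Rational(1, 2)) = Pow(Add(Mul(Mul(-16, Pow(Add(9, 2), Rational(1, 2))), -13), 43), Rational(1, 2)) = Pow(Add(Mul(Mul(-16, Pow(11, Rational(1, 2))), -13), 43), Rational(1, 2)) = Pow(Add(Mul(208, Pow(11, Rational(1, 2))), 43), Rational(1, 2)) = Pow(Add(43, Mul(208, Pow(11, Rational(1, 2)))), Rational(1, 2))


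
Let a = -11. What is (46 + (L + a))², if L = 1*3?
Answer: 1444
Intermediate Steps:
L = 3
(46 + (L + a))² = (46 + (3 - 11))² = (46 - 8)² = 38² = 1444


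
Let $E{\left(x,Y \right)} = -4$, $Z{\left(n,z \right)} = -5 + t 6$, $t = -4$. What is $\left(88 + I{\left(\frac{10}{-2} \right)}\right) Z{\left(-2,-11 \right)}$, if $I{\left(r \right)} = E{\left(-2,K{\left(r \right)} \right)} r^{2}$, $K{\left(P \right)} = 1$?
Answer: $348$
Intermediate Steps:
$Z{\left(n,z \right)} = -29$ ($Z{\left(n,z \right)} = -5 - 24 = -29$)
$I{\left(r \right)} = - 4 r^{2}$
$\left(88 + I{\left(\frac{10}{-2} \right)}\right) Z{\left(-2,-11 \right)} = \left(88 - 4 \left(\frac{10}{-2}\right)^{2}\right) \left(-29\right) = \left(88 - 4 \left(10 \left(- \frac{1}{2}\right)\right)^{2}\right) \left(-29\right) = \left(88 - 4 \left(-5\right)^{2}\right) \left(-29\right) = \left(88 - 100\right) \left(-29\right) = \left(-12\right) \left(-29\right) = 348$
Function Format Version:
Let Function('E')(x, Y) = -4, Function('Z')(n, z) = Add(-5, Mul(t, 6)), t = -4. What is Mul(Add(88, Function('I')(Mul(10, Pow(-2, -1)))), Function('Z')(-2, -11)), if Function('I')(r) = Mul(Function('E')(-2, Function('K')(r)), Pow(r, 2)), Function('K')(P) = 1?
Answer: 348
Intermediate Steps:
Function('Z')(n, z) = -29 (Function('Z')(n, z) = Add(-5, Mul(-4, 6)) = Add(-5, -24) = -29)
Function('I')(r) = Mul(-4, Pow(r, 2))
Mul(Add(88, Function('I')(Mul(10, Pow(-2, -1)))), Function('Z')(-2, -11)) = Mul(Add(88, Mul(-4, Pow(Mul(10, Pow(-2, -1)), 2))), -29) = Mul(Add(88, Mul(-4, Pow(Mul(10, Rational(-1, 2)), 2))), -29) = Mul(Add(88, Mul(-4, Pow(-5, 2))), -29) = Mul(Add(88, Mul(-4, 25)), -29) = Mul(Add(88, -100), -29) = Mul(-12, -29) = 348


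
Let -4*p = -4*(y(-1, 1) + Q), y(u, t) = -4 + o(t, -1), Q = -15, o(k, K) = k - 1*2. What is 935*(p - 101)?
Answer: -113135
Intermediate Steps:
o(k, K) = -2 + k (o(k, K) = k - 2 = -2 + k)
y(u, t) = -6 + t (y(u, t) = -4 + (-2 + t) = -6 + t)
p = -20 (p = -(-1)*((-6 + 1) - 15) = -(-1)*(-5 - 15) = -(-1)*(-20) = -¼*80 = -20)
935*(p - 101) = 935*(-20 - 101) = 935*(-121) = -113135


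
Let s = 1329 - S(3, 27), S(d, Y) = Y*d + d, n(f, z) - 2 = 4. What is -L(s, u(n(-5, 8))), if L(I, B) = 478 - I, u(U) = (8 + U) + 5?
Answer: 767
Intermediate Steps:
n(f, z) = 6 (n(f, z) = 2 + 4 = 6)
S(d, Y) = d + Y*d
s = 1245 (s = 1329 - 3*(1 + 27) = 1329 - 3*28 = 1329 - 1*84 = 1329 - 84 = 1245)
u(U) = 13 + U
-L(s, u(n(-5, 8))) = -(478 - 1*1245) = -(478 - 1245) = -1*(-767) = 767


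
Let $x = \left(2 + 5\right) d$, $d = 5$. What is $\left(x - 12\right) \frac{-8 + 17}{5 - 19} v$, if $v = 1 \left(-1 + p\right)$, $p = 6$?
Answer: $- \frac{1035}{14} \approx -73.929$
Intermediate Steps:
$x = 35$ ($x = \left(2 + 5\right) 5 = 7 \cdot 5 = 35$)
$v = 5$ ($v = 1 \left(-1 + 6\right) = 1 \cdot 5 = 5$)
$\left(x - 12\right) \frac{-8 + 17}{5 - 19} v = \left(35 - 12\right) \frac{-8 + 17}{5 - 19} \cdot 5 = 23 \frac{9}{-14} \cdot 5 = 23 \cdot 9 \left(- \frac{1}{14}\right) 5 = 23 \left(- \frac{9}{14}\right) 5 = \left(- \frac{207}{14}\right) 5 = - \frac{1035}{14}$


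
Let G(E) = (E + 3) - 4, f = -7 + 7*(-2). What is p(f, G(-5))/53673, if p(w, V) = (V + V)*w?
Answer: 84/17891 ≈ 0.0046951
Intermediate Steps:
f = -21 (f = -7 - 14 = -21)
G(E) = -1 + E (G(E) = (3 + E) - 4 = -1 + E)
p(w, V) = 2*V*w (p(w, V) = (2*V)*w = 2*V*w)
p(f, G(-5))/53673 = (2*(-1 - 5)*(-21))/53673 = (2*(-6)*(-21))*(1/53673) = 252*(1/53673) = 84/17891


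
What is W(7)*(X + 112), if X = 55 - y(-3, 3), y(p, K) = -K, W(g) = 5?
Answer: 850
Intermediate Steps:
X = 58 (X = 55 - (-1)*3 = 55 - 1*(-3) = 55 + 3 = 58)
W(7)*(X + 112) = 5*(58 + 112) = 5*170 = 850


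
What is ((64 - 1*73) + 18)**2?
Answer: 81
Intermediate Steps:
((64 - 1*73) + 18)**2 = ((64 - 73) + 18)**2 = (-9 + 18)**2 = 9**2 = 81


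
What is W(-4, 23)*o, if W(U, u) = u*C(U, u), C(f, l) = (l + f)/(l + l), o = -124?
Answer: -1178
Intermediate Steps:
C(f, l) = (f + l)/(2*l) (C(f, l) = (f + l)/((2*l)) = (f + l)*(1/(2*l)) = (f + l)/(2*l))
W(U, u) = U/2 + u/2 (W(U, u) = u*((U + u)/(2*u)) = U/2 + u/2)
W(-4, 23)*o = ((1/2)*(-4) + (1/2)*23)*(-124) = (-2 + 23/2)*(-124) = (19/2)*(-124) = -1178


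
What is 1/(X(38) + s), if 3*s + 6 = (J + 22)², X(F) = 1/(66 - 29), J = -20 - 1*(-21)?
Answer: 111/19354 ≈ 0.0057352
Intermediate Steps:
J = 1 (J = -20 + 21 = 1)
X(F) = 1/37
s = 523/3 (s = -2 + (1 + 22)²/3 = -2 + (⅓)*23² = -2 + (⅓)*529 = -2 + 529/3 = 523/3 ≈ 174.33)
1/(X(38) + s) = 1/(1/37 + 523/3) = 1/(19354/111) = 111/19354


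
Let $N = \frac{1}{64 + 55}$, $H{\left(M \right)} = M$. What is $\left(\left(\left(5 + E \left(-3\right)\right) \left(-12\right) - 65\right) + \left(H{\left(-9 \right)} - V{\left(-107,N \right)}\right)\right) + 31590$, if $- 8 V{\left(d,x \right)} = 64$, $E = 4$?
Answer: $31608$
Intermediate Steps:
$N = \frac{1}{119} \approx 0.0084034$
$V{\left(d,x \right)} = -8$ ($V{\left(d,x \right)} = \left(- \frac{1}{8}\right) 64 = -8$)
$\left(\left(\left(5 + E \left(-3\right)\right) \left(-12\right) - 65\right) + \left(H{\left(-9 \right)} - V{\left(-107,N \right)}\right)\right) + 31590 = \left(\left(\left(5 + 4 \left(-3\right)\right) \left(-12\right) - 65\right) - 1\right) + 31590 = \left(\left(\left(5 - 12\right) \left(-12\right) - 65\right) + \left(-9 + 8\right)\right) + 31590 = \left(\left(\left(-7\right) \left(-12\right) - 65\right) - 1\right) + 31590 = \left(\left(84 - 65\right) - 1\right) + 31590 = \left(19 - 1\right) + 31590 = 18 + 31590 = 31608$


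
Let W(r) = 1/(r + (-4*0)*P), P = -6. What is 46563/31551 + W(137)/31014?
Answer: 65947466795/44685870606 ≈ 1.4758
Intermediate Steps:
W(r) = 1/r (W(r) = 1/(r - 4*0*(-6)) = 1/(r + 0*(-6)) = 1/(r + 0) = 1/r)
46563/31551 + W(137)/31014 = 46563/31551 + 1/(137*31014) = 46563*(1/31551) + (1/137)*(1/31014) = 15521/10517 + 1/4248918 = 65947466795/44685870606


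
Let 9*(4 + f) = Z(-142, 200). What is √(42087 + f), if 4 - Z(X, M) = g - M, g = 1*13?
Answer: √378938/3 ≈ 205.19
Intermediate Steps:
g = 13
Z(X, M) = -9 + M (Z(X, M) = 4 - (13 - M) = 4 + (-13 + M) = -9 + M)
f = 155/9 (f = -4 + (-9 + 200)/9 = -4 + (⅑)*191 = -4 + 191/9 = 155/9 ≈ 17.222)
√(42087 + f) = √(42087 + 155/9) = √(378938/9) = √378938/3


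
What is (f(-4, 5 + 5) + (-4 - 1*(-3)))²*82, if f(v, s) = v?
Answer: 2050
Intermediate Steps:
(f(-4, 5 + 5) + (-4 - 1*(-3)))²*82 = (-4 + (-4 - 1*(-3)))²*82 = (-4 + (-4 + 3))²*82 = (-4 - 1)²*82 = (-5)²*82 = 25*82 = 2050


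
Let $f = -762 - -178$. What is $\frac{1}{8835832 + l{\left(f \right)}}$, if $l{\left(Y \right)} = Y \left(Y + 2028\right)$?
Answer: $\frac{1}{7992536} \approx 1.2512 \cdot 10^{-7}$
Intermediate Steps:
$f = -584$ ($f = -762 + 178 = -584$)
$l{\left(Y \right)} = Y \left(2028 + Y\right)$
$\frac{1}{8835832 + l{\left(f \right)}} = \frac{1}{8835832 - 584 \left(2028 - 584\right)} = \frac{1}{8835832 - 843296} = \frac{1}{7992536}$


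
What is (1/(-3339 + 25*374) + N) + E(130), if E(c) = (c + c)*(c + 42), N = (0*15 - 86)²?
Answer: 313269277/6011 ≈ 52116.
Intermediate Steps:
N = 7396 (N = (0 - 86)² = (-86)² = 7396)
E(c) = 2*c*(42 + c) (E(c) = (2*c)*(42 + c) = 2*c*(42 + c))
(1/(-3339 + 25*374) + N) + E(130) = (1/(-3339 + 25*374) + 7396) + 2*130*(42 + 130) = (1/(-3339 + 9350) + 7396) + 2*130*172 = (1/6011 + 7396) + 44720 = 44457357/6011 + 44720 = 313269277/6011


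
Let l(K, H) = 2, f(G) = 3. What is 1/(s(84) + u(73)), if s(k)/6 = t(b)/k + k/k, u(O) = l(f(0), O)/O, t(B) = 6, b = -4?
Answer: 511/3299 ≈ 0.15490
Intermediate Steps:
u(O) = 2/O
s(k) = 6 + 36/k (s(k) = 6*(6/k + k/k) = 6*(6/k + 1) = 6*(1 + 6/k) = 6 + 36/k)
1/(s(84) + u(73)) = 1/((6 + 36/84) + 2/73) = 1/((6 + 36*(1/84)) + 2*(1/73)) = 1/((6 + 3/7) + 2/73) = 1/(45/7 + 2/73) = 1/(3299/511) = 511/3299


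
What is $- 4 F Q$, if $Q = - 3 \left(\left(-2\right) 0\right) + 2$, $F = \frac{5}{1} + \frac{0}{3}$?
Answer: $-40$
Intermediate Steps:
$F = 5$ ($F = 5 \cdot 1 + 0 \cdot \frac{1}{3} = 5 + 0 = 5$)
$Q = 2$ ($Q = \left(-3\right) 0 + 2 = 0 + 2 = 2$)
$- 4 F Q = \left(-4\right) 5 \cdot 2 = \left(-20\right) 2 = -40$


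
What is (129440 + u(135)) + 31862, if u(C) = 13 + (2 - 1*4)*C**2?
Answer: 124865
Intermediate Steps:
u(C) = 13 - 2*C**2 (u(C) = 13 + (2 - 4)*C**2 = 13 - 2*C**2)
(129440 + u(135)) + 31862 = (129440 + (13 - 2*135**2)) + 31862 = (129440 + (13 - 2*18225)) + 31862 = (129440 + (13 - 36450)) + 31862 = (129440 - 36437) + 31862 = 93003 + 31862 = 124865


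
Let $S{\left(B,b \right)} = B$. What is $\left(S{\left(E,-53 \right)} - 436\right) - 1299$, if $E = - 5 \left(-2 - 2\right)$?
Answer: $-1715$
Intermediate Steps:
$E = 20$ ($E = \left(-5\right) \left(-4\right) = 20$)
$\left(S{\left(E,-53 \right)} - 436\right) - 1299 = \left(20 - 436\right) - 1299 = -416 - 1299 = -1715$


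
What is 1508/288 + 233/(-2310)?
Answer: 142349/27720 ≈ 5.1352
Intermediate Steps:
1508/288 + 233/(-2310) = 1508*(1/288) + 233*(-1/2310) = 377/72 - 233/2310 = 142349/27720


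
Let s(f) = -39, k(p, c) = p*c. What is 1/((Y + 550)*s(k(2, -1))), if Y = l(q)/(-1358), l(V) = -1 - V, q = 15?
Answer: -679/14564862 ≈ -4.6619e-5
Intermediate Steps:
k(p, c) = c*p
Y = 8/679 (Y = (-1 - 1*15)/(-1358) = (-1 - 15)*(-1/1358) = -16*(-1/1358) = 8/679 ≈ 0.011782)
1/((Y + 550)*s(k(2, -1))) = 1/((8/679 + 550)*(-39)) = 1/((373458/679)*(-39)) = 1/(-14564862/679) = -679/14564862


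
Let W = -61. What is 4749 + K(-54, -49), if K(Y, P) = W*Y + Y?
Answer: 7989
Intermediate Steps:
K(Y, P) = -60*Y (K(Y, P) = -61*Y + Y = -60*Y)
4749 + K(-54, -49) = 4749 - 60*(-54) = 4749 + 3240 = 7989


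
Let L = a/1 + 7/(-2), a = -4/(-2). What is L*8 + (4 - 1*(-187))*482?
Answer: 92050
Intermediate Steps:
a = 2 (a = -4*(-½) = 2)
L = -3/2 (L = 2/1 + 7/(-2) = 2*1 + 7*(-½) = 2 - 7/2 = -3/2 ≈ -1.5000)
L*8 + (4 - 1*(-187))*482 = -3/2*8 + (4 - 1*(-187))*482 = -12 + (4 + 187)*482 = -12 + 191*482 = -12 + 92062 = 92050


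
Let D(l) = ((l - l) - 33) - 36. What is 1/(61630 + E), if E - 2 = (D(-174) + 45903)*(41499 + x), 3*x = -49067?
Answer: 1/1152481172 ≈ 8.6769e-10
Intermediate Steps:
x = -49067/3 (x = (1/3)*(-49067) = -49067/3 ≈ -16356.)
D(l) = -69 (D(l) = (0 - 33) - 36 = -33 - 36 = -69)
E = 1152419542 (E = 2 + (-69 + 45903)*(41499 - 49067/3) = 2 + 45834*(75430/3) = 2 + 1152419540 = 1152419542)
1/(61630 + E) = 1/(61630 + 1152419542) = 1/1152481172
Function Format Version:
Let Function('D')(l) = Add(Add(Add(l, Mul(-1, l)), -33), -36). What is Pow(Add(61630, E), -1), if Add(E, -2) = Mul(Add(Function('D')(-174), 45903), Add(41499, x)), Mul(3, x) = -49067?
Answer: Rational(1, 1152481172) ≈ 8.6769e-10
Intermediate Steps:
x = Rational(-49067, 3) (x = Mul(Rational(1, 3), -49067) = Rational(-49067, 3) ≈ -16356.)
Function('D')(l) = -69 (Function('D')(l) = Add(Add(0, -33), -36) = Add(-33, -36) = -69)
E = 1152419542 (E = Add(2, Mul(Add(-69, 45903), Add(41499, Rational(-49067, 3)))) = Add(2, Mul(45834, Rational(75430, 3))) = Add(2, 1152419540) = 1152419542)
Pow(Add(61630, E), -1) = Pow(Add(61630, 1152419542), -1) = Pow(1152481172, -1) = Rational(1, 1152481172)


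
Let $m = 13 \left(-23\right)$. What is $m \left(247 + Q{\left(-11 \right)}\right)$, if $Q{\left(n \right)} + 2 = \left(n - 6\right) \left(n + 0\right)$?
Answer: $-129168$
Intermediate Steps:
$Q{\left(n \right)} = -2 + n \left(-6 + n\right)$ ($Q{\left(n \right)} = -2 + \left(n - 6\right) \left(n + 0\right) = -2 + \left(-6 + n\right) n = -2 + n \left(-6 + n\right)$)
$m = -299$
$m \left(247 + Q{\left(-11 \right)}\right) = - 299 \left(247 - \left(-64 - 121\right)\right) = - 299 \left(247 + \left(-2 + 121 + 66\right)\right) = - 299 \left(247 + 185\right) = \left(-299\right) 432 = -129168$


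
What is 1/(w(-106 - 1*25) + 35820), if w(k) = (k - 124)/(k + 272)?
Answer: 47/1683455 ≈ 2.7919e-5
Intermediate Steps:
w(k) = (-124 + k)/(272 + k)
1/(w(-106 - 1*25) + 35820) = 1/((-124 + (-106 - 1*25))/(272 + (-106 - 1*25)) + 35820) = 1/((-124 + (-106 - 25))/(272 + (-106 - 25)) + 35820) = 1/((-124 - 131)/(272 - 131) + 35820) = 1/(-255/141 + 35820) = 1/((1/141)*(-255) + 35820) = 1/(-85/47 + 35820) = 1/(1683455/47) = 47/1683455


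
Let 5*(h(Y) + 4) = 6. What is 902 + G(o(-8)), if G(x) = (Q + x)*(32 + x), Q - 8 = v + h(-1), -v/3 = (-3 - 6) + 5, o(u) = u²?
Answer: 43486/5 ≈ 8697.2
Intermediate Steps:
v = 12 (v = -3*((-3 - 6) + 5) = -3*(-9 + 5) = -3*(-4) = 12)
h(Y) = -14/5 (h(Y) = -4 + (⅕)*6 = -4 + 6/5 = -14/5)
Q = 86/5 (Q = 8 + (12 - 14/5) = 8 + 46/5 = 86/5 ≈ 17.200)
G(x) = (32 + x)*(86/5 + x) (G(x) = (86/5 + x)*(32 + x) = (32 + x)*(86/5 + x))
902 + G(o(-8)) = 902 + (2752/5 + ((-8)²)² + (246/5)*(-8)²) = 902 + (2752/5 + 64² + (246/5)*64) = 902 + (2752/5 + 4096 + 15744/5) = 902 + 38976/5 = 43486/5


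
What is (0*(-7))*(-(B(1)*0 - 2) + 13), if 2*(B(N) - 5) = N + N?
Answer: 0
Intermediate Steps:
B(N) = 5 + N (B(N) = 5 + (N + N)/2 = 5 + (2*N)/2 = 5 + N)
(0*(-7))*(-(B(1)*0 - 2) + 13) = (0*(-7))*(-((5 + 1)*0 - 2) + 13) = 0*(-(6*0 - 2) + 13) = 0*(-(0 - 2) + 13) = 0*(-1*(-2) + 13) = 0*(2 + 13) = 0*15 = 0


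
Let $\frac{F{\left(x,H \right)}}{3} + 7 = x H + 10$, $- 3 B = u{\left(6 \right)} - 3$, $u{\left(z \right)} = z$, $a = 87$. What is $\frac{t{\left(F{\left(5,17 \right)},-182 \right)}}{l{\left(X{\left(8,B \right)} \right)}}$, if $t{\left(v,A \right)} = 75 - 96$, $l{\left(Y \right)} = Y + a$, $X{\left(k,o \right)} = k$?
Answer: $- \frac{21}{95} \approx -0.22105$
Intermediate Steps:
$B = -1$ ($B = - \frac{6 - 3}{3} = \left(- \frac{1}{3}\right) 3 = -1$)
$l{\left(Y \right)} = 87 + Y$ ($l{\left(Y \right)} = Y + 87 = 87 + Y$)
$F{\left(x,H \right)} = 9 + 3 H x$ ($F{\left(x,H \right)} = -21 + 3 \left(x H + 10\right) = -21 + 3 \left(H x + 10\right) = -21 + 3 \left(10 + H x\right) = -21 + \left(30 + 3 H x\right) = 9 + 3 H x$)
$t{\left(v,A \right)} = -21$ ($t{\left(v,A \right)} = 75 - 96 = -21$)
$\frac{t{\left(F{\left(5,17 \right)},-182 \right)}}{l{\left(X{\left(8,B \right)} \right)}} = - \frac{21}{87 + 8} = - \frac{21}{95}$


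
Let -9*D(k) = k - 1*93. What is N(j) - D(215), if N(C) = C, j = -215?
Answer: -1813/9 ≈ -201.44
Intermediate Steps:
D(k) = 31/3 - k/9 (D(k) = -(k - 1*93)/9 = -(k - 93)/9 = -(-93 + k)/9 = 31/3 - k/9)
N(j) - D(215) = -215 - (31/3 - ⅑*215) = -215 - (31/3 - 215/9) = -215 - 1*(-122/9) = -215 + 122/9 = -1813/9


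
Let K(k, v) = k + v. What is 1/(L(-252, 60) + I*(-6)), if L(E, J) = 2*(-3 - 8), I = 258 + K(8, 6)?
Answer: -1/1654 ≈ -0.00060460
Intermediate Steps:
I = 272 (I = 258 + (8 + 6) = 258 + 14 = 272)
L(E, J) = -22 (L(E, J) = 2*(-11) = -22)
1/(L(-252, 60) + I*(-6)) = 1/(-22 + 272*(-6)) = 1/(-22 - 1632) = 1/(-1654) = -1/1654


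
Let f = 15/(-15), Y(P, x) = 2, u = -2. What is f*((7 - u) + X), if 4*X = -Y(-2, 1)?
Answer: -17/2 ≈ -8.5000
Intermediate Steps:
X = -½ (X = (-1*2)/4 = (¼)*(-2) = -½ ≈ -0.50000)
f = -1 (f = 15*(-1/15) = -1)
f*((7 - u) + X) = -((7 - 1*(-2)) - ½) = -((7 + 2) - ½) = -(9 - ½) = -1*17/2 = -17/2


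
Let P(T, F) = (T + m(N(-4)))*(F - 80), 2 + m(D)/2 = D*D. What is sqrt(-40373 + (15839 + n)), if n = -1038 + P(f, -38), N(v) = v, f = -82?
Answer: 80*I*sqrt(3) ≈ 138.56*I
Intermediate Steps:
m(D) = -4 + 2*D**2 (m(D) = -4 + 2*(D*D) = -4 + 2*D**2)
P(T, F) = (-80 + F)*(28 + T) (P(T, F) = (T + (-4 + 2*(-4)**2))*(F - 80) = (T + (-4 + 2*16))*(-80 + F) = (T + (-4 + 32))*(-80 + F) = (T + 28)*(-80 + F) = (28 + T)*(-80 + F) = (-80 + F)*(28 + T))
n = 5334 (n = -1038 + (-2240 - 80*(-82) + 28*(-38) - 38*(-82)) = -1038 + (-2240 + 6560 - 1064 + 3116) = -1038 + 6372 = 5334)
sqrt(-40373 + (15839 + n)) = sqrt(-40373 + (15839 + 5334)) = sqrt(-40373 + 21173) = sqrt(-19200) = 80*I*sqrt(3)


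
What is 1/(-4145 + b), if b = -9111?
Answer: -1/13256 ≈ -7.5438e-5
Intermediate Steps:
1/(-4145 + b) = 1/(-4145 - 9111) = 1/(-13256) = -1/13256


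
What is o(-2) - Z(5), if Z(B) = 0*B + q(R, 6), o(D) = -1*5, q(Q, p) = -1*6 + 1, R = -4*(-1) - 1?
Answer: 0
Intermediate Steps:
R = 3 (R = 4 - 1 = 3)
q(Q, p) = -5 (q(Q, p) = -6 + 1 = -5)
o(D) = -5
Z(B) = -5 (Z(B) = 0*B - 5 = 0 - 5 = -5)
o(-2) - Z(5) = -5 - 1*(-5) = -5 + 5 = 0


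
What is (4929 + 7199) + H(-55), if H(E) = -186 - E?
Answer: 11997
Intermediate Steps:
(4929 + 7199) + H(-55) = (4929 + 7199) + (-186 - 1*(-55)) = 12128 + (-186 + 55) = 12128 - 131 = 11997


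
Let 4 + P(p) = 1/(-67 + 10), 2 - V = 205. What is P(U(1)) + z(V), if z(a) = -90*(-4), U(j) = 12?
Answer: 20291/57 ≈ 355.98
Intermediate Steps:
V = -203 (V = 2 - 1*205 = 2 - 205 = -203)
z(a) = 360
P(p) = -229/57 (P(p) = -4 + 1/(-67 + 10) = -4 + 1/(-57) = -4 - 1/57 = -229/57)
P(U(1)) + z(V) = -229/57 + 360 = 20291/57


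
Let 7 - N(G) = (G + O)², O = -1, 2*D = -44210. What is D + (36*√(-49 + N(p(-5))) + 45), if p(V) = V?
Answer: -22060 + 36*I*√78 ≈ -22060.0 + 317.94*I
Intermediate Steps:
D = -22105 (D = (½)*(-44210) = -22105)
N(G) = 7 - (-1 + G)² (N(G) = 7 - (G - 1)² = 7 - (-1 + G)²)
D + (36*√(-49 + N(p(-5))) + 45) = -22105 + (36*√(-49 + (7 - (-1 - 5)²)) + 45) = -22105 + (36*√(-49 + (7 - 1*(-6)²)) + 45) = -22105 + (36*√(-49 + (7 - 1*36)) + 45) = -22105 + (36*√(-49 + (7 - 36)) + 45) = -22105 + (36*√(-49 - 29) + 45) = -22105 + (36*√(-78) + 45) = -22105 + (36*(I*√78) + 45) = -22105 + (36*I*√78 + 45) = -22105 + (45 + 36*I*√78) = -22060 + 36*I*√78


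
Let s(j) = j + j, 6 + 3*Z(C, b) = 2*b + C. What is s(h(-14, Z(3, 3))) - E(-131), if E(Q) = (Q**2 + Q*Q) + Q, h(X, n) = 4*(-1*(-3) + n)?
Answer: -34159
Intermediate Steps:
Z(C, b) = -2 + C/3 + 2*b/3 (Z(C, b) = -2 + (2*b + C)/3 = -2 + (C + 2*b)/3 = -2 + (C/3 + 2*b/3) = -2 + C/3 + 2*b/3)
h(X, n) = 12 + 4*n (h(X, n) = 4*(3 + n) = 12 + 4*n)
E(Q) = Q + 2*Q**2 (E(Q) = (Q**2 + Q**2) + Q = 2*Q**2 + Q = Q + 2*Q**2)
s(j) = 2*j
s(h(-14, Z(3, 3))) - E(-131) = 2*(12 + 4*(-2 + (1/3)*3 + (2/3)*3)) - (-131)*(1 + 2*(-131)) = 2*(12 + 4*(-2 + 1 + 2)) - (-131)*(1 - 262) = 2*(12 + 4*1) - (-131)*(-261) = 2*(12 + 4) - 1*34191 = 2*16 - 34191 = 32 - 34191 = -34159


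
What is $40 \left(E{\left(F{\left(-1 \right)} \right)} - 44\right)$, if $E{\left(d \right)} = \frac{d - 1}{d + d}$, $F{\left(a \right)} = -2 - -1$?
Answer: $-1720$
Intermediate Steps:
$F{\left(a \right)} = -1$ ($F{\left(a \right)} = -2 + 1 = -1$)
$E{\left(d \right)} = \frac{-1 + d}{2 d}$
$40 \left(E{\left(F{\left(-1 \right)} \right)} - 44\right) = 40 \left(\frac{-1 - 1}{2 \left(-1\right)} - 44\right) = 40 \left(\frac{1}{2} \left(-1\right) \left(-2\right) - 44\right) = 40 \left(1 - 44\right) = 40 \left(-43\right) = -1720$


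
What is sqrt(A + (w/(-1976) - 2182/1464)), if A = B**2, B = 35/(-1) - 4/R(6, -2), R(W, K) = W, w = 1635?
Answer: sqrt(41509650903058)/180804 ≈ 35.634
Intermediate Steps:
B = -107/3 (B = 35/(-1) - 4/6 = 35*(-1) - 4*1/6 = -35 - 2/3 = -107/3 ≈ -35.667)
A = 11449/9 (A = (-107/3)**2 = 11449/9 ≈ 1272.1)
sqrt(A + (w/(-1976) - 2182/1464)) = sqrt(11449/9 + (1635/(-1976) - 2182/1464)) = sqrt(11449/9 + (1635*(-1/1976) - 2182*1/1464)) = sqrt(11449/9 + (-1635/1976 - 1091/732)) = sqrt(11449/9 - 838159/361608) = sqrt(1377502187/1084824) = sqrt(41509650903058)/180804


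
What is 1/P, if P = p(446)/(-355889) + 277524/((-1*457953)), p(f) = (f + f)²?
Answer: -54326811739/154381484876 ≈ -0.35190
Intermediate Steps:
p(f) = 4*f² (p(f) = (2*f)² = 4*f²)
P = -154381484876/54326811739 (P = (4*446²)/(-355889) + 277524/((-1*457953)) = (4*198916)*(-1/355889) + 277524/(-457953) = 795664*(-1/355889) + 277524*(-1/457953) = -795664/355889 - 92508/152651 = -154381484876/54326811739 ≈ -2.8417)
1/P = 1/(-154381484876/54326811739) = -54326811739/154381484876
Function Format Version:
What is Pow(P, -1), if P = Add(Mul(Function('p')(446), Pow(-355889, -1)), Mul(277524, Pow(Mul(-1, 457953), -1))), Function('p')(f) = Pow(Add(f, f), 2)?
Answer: Rational(-54326811739, 154381484876) ≈ -0.35190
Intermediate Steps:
Function('p')(f) = Mul(4, Pow(f, 2)) (Function('p')(f) = Pow(Mul(2, f), 2) = Mul(4, Pow(f, 2)))
P = Rational(-154381484876, 54326811739) (P = Add(Mul(Mul(4, Pow(446, 2)), Pow(-355889, -1)), Mul(277524, Pow(Mul(-1, 457953), -1))) = Add(Mul(Mul(4, 198916), Rational(-1, 355889)), Mul(277524, Pow(-457953, -1))) = Add(Mul(795664, Rational(-1, 355889)), Mul(277524, Rational(-1, 457953))) = Add(Rational(-795664, 355889), Rational(-92508, 152651)) = Rational(-154381484876, 54326811739) ≈ -2.8417)
Pow(P, -1) = Pow(Rational(-154381484876, 54326811739), -1) = Rational(-54326811739, 154381484876)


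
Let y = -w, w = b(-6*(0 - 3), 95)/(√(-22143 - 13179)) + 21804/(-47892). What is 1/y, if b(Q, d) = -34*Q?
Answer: 42690445889/1013730394087 + 47115263598*I*√42/1013730394087 ≈ 0.042112 + 0.30121*I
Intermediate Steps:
w = -1817/3991 + 102*I*√42/203 (w = (-(-204)*(0 - 3))/(√(-22143 - 13179)) + 21804/(-47892) = (-(-204)*(-3))/(√(-35322)) + 21804*(-1/47892) = (-34*18)/((29*I*√42)) - 1817/3991 = -(-102)*I*√42/203 - 1817/3991 = 102*I*√42/203 - 1817/3991 = -1817/3991 + 102*I*√42/203 ≈ -0.45527 + 3.2563*I)
y = 1817/3991 - 102*I*√42/203 (y = -(-1817/3991 + 102*I*√42/203) = 1817/3991 - 102*I*√42/203 ≈ 0.45527 - 3.2563*I)
1/y = 1/(1817/3991 - 102*I*√42/203)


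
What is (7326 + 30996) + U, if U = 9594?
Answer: 47916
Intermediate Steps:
(7326 + 30996) + U = (7326 + 30996) + 9594 = 38322 + 9594 = 47916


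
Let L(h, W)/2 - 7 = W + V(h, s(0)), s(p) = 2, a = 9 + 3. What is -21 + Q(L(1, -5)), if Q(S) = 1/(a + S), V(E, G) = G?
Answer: -419/20 ≈ -20.950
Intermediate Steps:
a = 12
L(h, W) = 18 + 2*W (L(h, W) = 14 + 2*(W + 2) = 14 + 2*(2 + W) = 14 + (4 + 2*W) = 18 + 2*W)
Q(S) = 1/(12 + S)
-21 + Q(L(1, -5)) = -21 + 1/(12 + (18 + 2*(-5))) = -21 + 1/(12 + (18 - 10)) = -21 + 1/(12 + 8) = -21 + 1/20 = -419/20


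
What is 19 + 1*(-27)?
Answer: -8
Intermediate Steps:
19 + 1*(-27) = 19 - 27 = -8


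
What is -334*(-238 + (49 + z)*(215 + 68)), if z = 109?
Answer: -14854984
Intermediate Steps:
-334*(-238 + (49 + z)*(215 + 68)) = -334*(-238 + (49 + 109)*(215 + 68)) = -334*(-238 + 158*283) = -334*(-238 + 44714) = -334*44476 = -14854984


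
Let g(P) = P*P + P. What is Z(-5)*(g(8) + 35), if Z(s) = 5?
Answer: 535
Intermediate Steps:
g(P) = P + P² (g(P) = P² + P = P + P²)
Z(-5)*(g(8) + 35) = 5*(8*(1 + 8) + 35) = 5*(8*9 + 35) = 5*(72 + 35) = 5*107 = 535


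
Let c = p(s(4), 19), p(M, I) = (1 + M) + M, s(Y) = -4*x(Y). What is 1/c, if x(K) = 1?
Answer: -1/7 ≈ -0.14286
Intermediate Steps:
s(Y) = -4 (s(Y) = -4*1 = -4)
p(M, I) = 1 + 2*M
c = -7 (c = 1 + 2*(-4) = 1 - 8 = -7)
1/c = 1/(-7) = -1/7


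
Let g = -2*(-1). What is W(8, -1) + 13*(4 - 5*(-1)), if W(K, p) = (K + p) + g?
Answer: 126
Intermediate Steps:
g = 2
W(K, p) = 2 + K + p (W(K, p) = (K + p) + 2 = 2 + K + p)
W(8, -1) + 13*(4 - 5*(-1)) = (2 + 8 - 1) + 13*(4 - 5*(-1)) = 9 + 13*(4 + 5) = 9 + 13*9 = 9 + 117 = 126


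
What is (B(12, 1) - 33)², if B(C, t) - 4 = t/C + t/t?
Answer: 112225/144 ≈ 779.34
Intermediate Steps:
B(C, t) = 5 + t/C (B(C, t) = 4 + (t/C + t/t) = 4 + (t/C + 1) = 4 + (1 + t/C) = 5 + t/C)
(B(12, 1) - 33)² = ((5 + 1/12) - 33)² = (61/12 - 33)² = (-335/12)² = 112225/144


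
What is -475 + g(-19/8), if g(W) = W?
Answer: -3819/8 ≈ -477.38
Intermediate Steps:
-475 + g(-19/8) = -475 - 19/8 = -3819/8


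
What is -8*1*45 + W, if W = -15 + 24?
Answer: -351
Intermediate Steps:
W = 9
-8*1*45 + W = -8*1*45 + 9 = -8*45 + 9 = -360 + 9 = -351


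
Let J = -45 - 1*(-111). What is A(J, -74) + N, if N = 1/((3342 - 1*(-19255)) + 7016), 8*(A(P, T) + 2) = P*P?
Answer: 32130107/59226 ≈ 542.50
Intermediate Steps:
J = 66 (J = -45 + 111 = 66)
A(P, T) = -2 + P**2/8 (A(P, T) = -2 + (P*P)/8 = -2 + P**2/8)
N = 1/29613 (N = 1/((3342 + 19255) + 7016) = 1/(22597 + 7016) = 1/29613 ≈ 3.3769e-5)
A(J, -74) + N = (-2 + (1/8)*66**2) + 1/29613 = (-2 + (1/8)*4356) + 1/29613 = (-2 + 1089/2) + 1/29613 = 1085/2 + 1/29613 = 32130107/59226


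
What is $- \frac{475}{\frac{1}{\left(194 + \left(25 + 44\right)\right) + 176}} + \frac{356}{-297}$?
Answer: $- \frac{61932281}{297} \approx -2.0853 \cdot 10^{5}$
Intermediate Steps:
$- \frac{475}{\frac{1}{\left(194 + \left(25 + 44\right)\right) + 176}} + \frac{356}{-297} = - \frac{475}{\frac{1}{\left(194 + 69\right) + 176}} + 356 \left(- \frac{1}{297}\right) = - \frac{475}{\frac{1}{263 + 176}} - \frac{356}{297} = - \frac{475}{\frac{1}{439}} - \frac{356}{297} = - 475 \frac{1}{\frac{1}{439}} - \frac{356}{297} = \left(-475\right) 439 - \frac{356}{297} = -208525 - \frac{356}{297} = - \frac{61932281}{297}$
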